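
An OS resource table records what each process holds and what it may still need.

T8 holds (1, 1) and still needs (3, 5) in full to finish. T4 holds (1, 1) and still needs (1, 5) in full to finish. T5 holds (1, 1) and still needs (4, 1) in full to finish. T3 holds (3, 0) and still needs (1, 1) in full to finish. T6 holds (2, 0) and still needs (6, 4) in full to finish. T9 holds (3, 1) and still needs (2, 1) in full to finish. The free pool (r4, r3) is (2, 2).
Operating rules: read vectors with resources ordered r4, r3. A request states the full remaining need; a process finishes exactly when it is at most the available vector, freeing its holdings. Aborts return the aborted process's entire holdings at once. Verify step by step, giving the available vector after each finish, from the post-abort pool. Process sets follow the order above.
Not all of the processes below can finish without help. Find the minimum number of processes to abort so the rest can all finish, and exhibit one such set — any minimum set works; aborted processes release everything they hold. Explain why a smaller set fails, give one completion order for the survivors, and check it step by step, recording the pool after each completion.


Minimum abort set: T4.
Key observation: the deadlocked T8 becomes finishable only because T4 released (1, 1); it completes at step 4 below.
No smaller set exists: with zero aborts the deadlock remains.
Survivors finish in the order: T9, T5, T6, T8, T3. Check, step by step (pool after the aborts first):
  pool = (3, 3)
  T9: need (2, 1) fits (3, 3); releases (3, 1), pool now (6, 4)
  T5: need (4, 1) fits (6, 4); releases (1, 1), pool now (7, 5)
  T6: need (6, 4) fits (7, 5); releases (2, 0), pool now (9, 5)
  T8: need (3, 5) fits (9, 5); releases (1, 1), pool now (10, 6)
  T3: need (1, 1) fits (10, 6); releases (3, 0), pool now (13, 6)


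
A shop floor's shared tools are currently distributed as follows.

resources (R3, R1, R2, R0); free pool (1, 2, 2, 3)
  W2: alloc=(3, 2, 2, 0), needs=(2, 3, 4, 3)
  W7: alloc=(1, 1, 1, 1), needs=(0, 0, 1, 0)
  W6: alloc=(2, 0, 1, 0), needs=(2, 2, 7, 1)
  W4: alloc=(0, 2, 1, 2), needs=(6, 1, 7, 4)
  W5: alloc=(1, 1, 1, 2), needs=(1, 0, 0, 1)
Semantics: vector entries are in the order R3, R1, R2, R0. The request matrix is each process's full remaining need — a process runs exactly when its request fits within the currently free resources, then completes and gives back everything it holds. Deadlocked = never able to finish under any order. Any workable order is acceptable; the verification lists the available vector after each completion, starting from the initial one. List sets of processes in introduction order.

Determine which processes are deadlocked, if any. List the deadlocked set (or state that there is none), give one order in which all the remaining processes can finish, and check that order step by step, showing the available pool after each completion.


The deadlocked set is W6 and W4.
Key observation: the wall is R2: completing W7, W5, W2 brings the pool only to (6, 6, 6, 6), and all the rest need more.
One completion order for the rest: W7, W5, W2. Walking it through:
  pool = (1, 2, 2, 3)
  W7: need (0, 0, 1, 0) fits (1, 2, 2, 3); releases (1, 1, 1, 1), pool now (2, 3, 3, 4)
  W5: need (1, 0, 0, 1) fits (2, 3, 3, 4); releases (1, 1, 1, 2), pool now (3, 4, 4, 6)
  W2: need (2, 3, 4, 3) fits (3, 4, 4, 6); releases (3, 2, 2, 0), pool now (6, 6, 6, 6)
None of the blocked processes ever fits:
  blocked: W6 wants (2, 2, 7, 1), pool (6, 6, 6, 6) — not enough R2
  blocked: W4 wants (6, 1, 7, 4), pool (6, 6, 6, 6) — not enough R2


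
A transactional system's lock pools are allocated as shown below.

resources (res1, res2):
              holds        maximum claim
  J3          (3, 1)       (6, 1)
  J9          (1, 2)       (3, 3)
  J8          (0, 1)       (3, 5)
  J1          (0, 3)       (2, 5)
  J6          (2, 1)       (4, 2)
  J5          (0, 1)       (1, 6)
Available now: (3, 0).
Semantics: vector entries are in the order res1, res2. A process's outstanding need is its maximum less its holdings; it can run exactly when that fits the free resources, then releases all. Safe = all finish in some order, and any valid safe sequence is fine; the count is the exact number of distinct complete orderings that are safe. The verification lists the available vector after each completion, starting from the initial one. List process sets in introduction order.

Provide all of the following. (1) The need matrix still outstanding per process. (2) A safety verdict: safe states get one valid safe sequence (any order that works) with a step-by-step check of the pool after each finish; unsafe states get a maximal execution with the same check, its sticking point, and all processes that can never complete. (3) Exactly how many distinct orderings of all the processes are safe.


(1) Outstanding need per process (order res1, res2):
  J3: (3, 0)
  J9: (2, 1)
  J8: (3, 4)
  J1: (2, 2)
  J6: (2, 1)
  J5: (1, 5)
(2) The state is SAFE; one workable sequence: J3, J9, J6, J8, J1, J5.
Key observation: the order's first zero-slack moment is J3 ((3, 0) needed, (3, 0) free — a requested resource with nothing to spare).
Step-by-step check:
  pool = (3, 0)
  J3 needs (3, 0) <= (3, 0) -> finishes; pool += (3, 1) = (6, 1)
  J9 needs (2, 1) <= (6, 1) -> finishes; pool += (1, 2) = (7, 3)
  J6 needs (2, 1) <= (7, 3) -> finishes; pool += (2, 1) = (9, 4)
  J8 needs (3, 4) <= (9, 4) -> finishes; pool += (0, 1) = (9, 5)
  J1 needs (2, 2) <= (9, 5) -> finishes; pool += (0, 3) = (9, 8)
  J5 needs (1, 5) <= (9, 8) -> finishes; pool += (0, 1) = (9, 9)
(3) Precisely 20 of the possible complete orderings are safe sequences.


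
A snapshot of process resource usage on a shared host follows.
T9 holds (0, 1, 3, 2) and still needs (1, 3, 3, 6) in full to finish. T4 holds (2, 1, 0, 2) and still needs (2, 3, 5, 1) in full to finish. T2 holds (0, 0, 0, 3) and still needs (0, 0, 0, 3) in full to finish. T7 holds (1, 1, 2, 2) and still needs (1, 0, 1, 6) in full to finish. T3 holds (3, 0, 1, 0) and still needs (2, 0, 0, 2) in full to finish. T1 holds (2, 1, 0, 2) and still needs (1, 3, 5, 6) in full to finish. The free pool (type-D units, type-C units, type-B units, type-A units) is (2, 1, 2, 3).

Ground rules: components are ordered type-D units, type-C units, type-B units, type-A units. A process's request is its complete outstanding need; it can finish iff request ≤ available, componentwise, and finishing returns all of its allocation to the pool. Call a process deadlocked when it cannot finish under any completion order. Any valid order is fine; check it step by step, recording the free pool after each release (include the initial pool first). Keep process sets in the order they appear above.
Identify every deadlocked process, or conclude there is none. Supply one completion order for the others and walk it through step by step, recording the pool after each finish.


Deadlocked set: T9, T4 and T1.
Key observation: the wall is type-C units: completing T2, T3, T7 brings the pool only to (6, 2, 5, 8), and all the rest need more.
A valid finishing order for the others: T2, T3, T7. Walking it through:
  pool = (2, 1, 2, 3)
  T2 needs (0, 0, 0, 3) <= (2, 1, 2, 3) -> finishes; pool += (0, 0, 0, 3) = (2, 1, 2, 6)
  T3 needs (2, 0, 0, 2) <= (2, 1, 2, 6) -> finishes; pool += (3, 0, 1, 0) = (5, 1, 3, 6)
  T7 needs (1, 0, 1, 6) <= (5, 1, 3, 6) -> finishes; pool += (1, 1, 2, 2) = (6, 2, 5, 8)
None of the blocked processes ever fits:
  T9 cannot run: need (1, 3, 3, 6) vs free (6, 2, 5, 8) (insufficient type-C units)
  T4 cannot run: need (2, 3, 5, 1) vs free (6, 2, 5, 8) (insufficient type-C units)
  T1 cannot run: need (1, 3, 5, 6) vs free (6, 2, 5, 8) (insufficient type-C units)


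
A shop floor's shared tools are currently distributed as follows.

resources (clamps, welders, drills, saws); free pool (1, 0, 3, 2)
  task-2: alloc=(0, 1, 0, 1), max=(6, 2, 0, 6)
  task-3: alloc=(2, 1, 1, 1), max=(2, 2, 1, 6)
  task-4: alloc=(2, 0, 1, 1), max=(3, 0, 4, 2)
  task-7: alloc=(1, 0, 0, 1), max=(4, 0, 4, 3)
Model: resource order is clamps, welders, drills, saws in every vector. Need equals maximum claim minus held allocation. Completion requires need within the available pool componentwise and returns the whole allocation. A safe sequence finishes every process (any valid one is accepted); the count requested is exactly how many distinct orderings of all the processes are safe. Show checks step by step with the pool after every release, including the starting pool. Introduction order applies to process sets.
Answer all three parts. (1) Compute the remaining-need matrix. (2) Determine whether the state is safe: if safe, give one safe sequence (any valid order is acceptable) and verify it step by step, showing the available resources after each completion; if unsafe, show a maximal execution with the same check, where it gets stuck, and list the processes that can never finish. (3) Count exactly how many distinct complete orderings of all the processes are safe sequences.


(1) Remaining need (order clamps, welders, drills, saws):
  task-2: (6, 1, 0, 5)
  task-3: (0, 1, 0, 5)
  task-4: (1, 0, 3, 1)
  task-7: (3, 0, 4, 2)
(2) UNSAFE — no complete ordering exists.
Key observation: once task-4, task-7 finish, the pool peaks at (4, 0, 4, 4) — and every remaining process still needs more welders than that.
The run task-4, task-7 cannot be extended any further. Walking it through:
  pool = (1, 0, 3, 2)
  task-4: need (1, 0, 3, 1) fits (1, 0, 3, 2); releases (2, 0, 1, 1), pool now (3, 0, 4, 3)
  task-7: need (3, 0, 4, 2) fits (3, 0, 4, 3); releases (1, 0, 0, 1), pool now (4, 0, 4, 4)
  task-2 cannot run: need (6, 1, 0, 5) vs free (4, 0, 4, 4) (insufficient clamps, welders and saws)
  task-3 cannot run: need (0, 1, 0, 5) vs free (4, 0, 4, 4) (insufficient welders and saws)
Never able to finish: task-2 and task-3.
(3) Exactly 0 of the possible complete orderings are safe sequences.


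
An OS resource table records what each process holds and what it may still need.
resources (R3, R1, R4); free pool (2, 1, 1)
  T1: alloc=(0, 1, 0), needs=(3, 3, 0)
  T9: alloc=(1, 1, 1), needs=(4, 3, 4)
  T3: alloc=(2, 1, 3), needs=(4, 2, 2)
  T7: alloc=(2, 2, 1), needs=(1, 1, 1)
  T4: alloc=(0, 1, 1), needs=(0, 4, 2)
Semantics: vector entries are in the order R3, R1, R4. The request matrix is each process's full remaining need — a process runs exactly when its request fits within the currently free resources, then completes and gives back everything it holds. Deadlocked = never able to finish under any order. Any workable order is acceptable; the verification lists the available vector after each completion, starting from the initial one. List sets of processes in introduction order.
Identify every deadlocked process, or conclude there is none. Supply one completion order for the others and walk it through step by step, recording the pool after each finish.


Nothing here is deadlocked.
Key observation: T7 leads a chain of completions in which each release enables another process.
A valid finishing order for the others: T7, T3, T1, T9, T4. Verifying each step:
  pool = (2, 1, 1)
  T7: need (1, 1, 1) fits (2, 1, 1); releases (2, 2, 1), pool now (4, 3, 2)
  T3: need (4, 2, 2) fits (4, 3, 2); releases (2, 1, 3), pool now (6, 4, 5)
  T1: need (3, 3, 0) fits (6, 4, 5); releases (0, 1, 0), pool now (6, 5, 5)
  T9: need (4, 3, 4) fits (6, 5, 5); releases (1, 1, 1), pool now (7, 6, 6)
  T4: need (0, 4, 2) fits (7, 6, 6); releases (0, 1, 1), pool now (7, 7, 7)


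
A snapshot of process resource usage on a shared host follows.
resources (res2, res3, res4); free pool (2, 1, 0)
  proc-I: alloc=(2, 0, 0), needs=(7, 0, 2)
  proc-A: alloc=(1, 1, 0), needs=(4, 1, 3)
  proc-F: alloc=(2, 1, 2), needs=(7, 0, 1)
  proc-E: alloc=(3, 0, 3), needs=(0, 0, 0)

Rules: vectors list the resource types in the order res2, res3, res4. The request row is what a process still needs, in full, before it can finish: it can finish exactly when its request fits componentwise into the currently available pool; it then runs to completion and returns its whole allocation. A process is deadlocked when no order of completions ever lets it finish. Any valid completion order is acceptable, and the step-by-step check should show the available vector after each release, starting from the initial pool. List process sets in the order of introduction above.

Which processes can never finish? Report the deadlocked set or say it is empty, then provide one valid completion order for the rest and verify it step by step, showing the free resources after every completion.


The deadlocked set is proc-I and proc-F.
Key observation: the wall is res2: completing proc-E, proc-A brings the pool only to (6, 2, 3), and all the rest need more.
One completion order for the rest: proc-E, proc-A. Verifying each step:
  pool = (2, 1, 0)
  proc-E needs (0, 0, 0) <= (2, 1, 0) -> finishes; pool += (3, 0, 3) = (5, 1, 3)
  proc-A needs (4, 1, 3) <= (5, 1, 3) -> finishes; pool += (1, 1, 0) = (6, 2, 3)
None of the blocked processes ever fits:
  proc-I cannot run: need (7, 0, 2) vs free (6, 2, 3) (insufficient res2)
  proc-F cannot run: need (7, 0, 1) vs free (6, 2, 3) (insufficient res2)


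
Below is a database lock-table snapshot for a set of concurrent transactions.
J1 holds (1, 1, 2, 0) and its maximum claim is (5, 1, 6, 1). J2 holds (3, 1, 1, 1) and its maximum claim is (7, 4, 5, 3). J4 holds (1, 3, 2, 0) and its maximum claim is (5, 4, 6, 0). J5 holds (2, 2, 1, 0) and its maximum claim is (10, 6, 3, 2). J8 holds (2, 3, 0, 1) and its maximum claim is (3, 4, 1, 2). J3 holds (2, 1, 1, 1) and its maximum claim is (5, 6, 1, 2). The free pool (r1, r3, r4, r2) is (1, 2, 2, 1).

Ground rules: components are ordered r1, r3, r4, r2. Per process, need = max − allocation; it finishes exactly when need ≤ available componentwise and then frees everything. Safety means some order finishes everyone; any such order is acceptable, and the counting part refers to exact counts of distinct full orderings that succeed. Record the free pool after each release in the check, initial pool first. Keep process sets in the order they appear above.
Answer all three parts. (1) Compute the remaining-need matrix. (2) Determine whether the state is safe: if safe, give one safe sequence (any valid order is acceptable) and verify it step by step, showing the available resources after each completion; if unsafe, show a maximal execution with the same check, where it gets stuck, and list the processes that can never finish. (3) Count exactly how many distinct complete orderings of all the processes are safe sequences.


(1) Remaining need (order r1, r3, r4, r2):
  J1: (4, 0, 4, 1)
  J2: (4, 3, 4, 2)
  J4: (4, 1, 4, 0)
  J5: (8, 4, 2, 2)
  J8: (1, 1, 1, 1)
  J3: (3, 5, 0, 1)
(2) The state is UNSAFE.
Key observation: after J8, J3 the pool peaks at (5, 6, 3, 3), and each blocked process is short somewhere: J1 on r4; J2 on r4; J4 on r4; J5 on r1.
The run J8, J3 cannot be extended any further. Step-by-step check:
  pool = (1, 2, 2, 1)
  run J8 (needs (1, 1, 1, 1), free (1, 2, 2, 1)); after release of (2, 3, 0, 1) the pool is (3, 5, 2, 2)
  run J3 (needs (3, 5, 0, 1), free (3, 5, 2, 2)); after release of (2, 1, 1, 1) the pool is (5, 6, 3, 3)
  J1 cannot run: need (4, 0, 4, 1) vs free (5, 6, 3, 3) (insufficient r4)
  J2 cannot run: need (4, 3, 4, 2) vs free (5, 6, 3, 3) (insufficient r4)
  J4 cannot run: need (4, 1, 4, 0) vs free (5, 6, 3, 3) (insufficient r4)
  J5 cannot run: need (8, 4, 2, 2) vs free (5, 6, 3, 3) (insufficient r1)
Permanently blocked: J1, J2, J4 and J5.
(3) Exactly 0 of the possible complete orderings are safe sequences.


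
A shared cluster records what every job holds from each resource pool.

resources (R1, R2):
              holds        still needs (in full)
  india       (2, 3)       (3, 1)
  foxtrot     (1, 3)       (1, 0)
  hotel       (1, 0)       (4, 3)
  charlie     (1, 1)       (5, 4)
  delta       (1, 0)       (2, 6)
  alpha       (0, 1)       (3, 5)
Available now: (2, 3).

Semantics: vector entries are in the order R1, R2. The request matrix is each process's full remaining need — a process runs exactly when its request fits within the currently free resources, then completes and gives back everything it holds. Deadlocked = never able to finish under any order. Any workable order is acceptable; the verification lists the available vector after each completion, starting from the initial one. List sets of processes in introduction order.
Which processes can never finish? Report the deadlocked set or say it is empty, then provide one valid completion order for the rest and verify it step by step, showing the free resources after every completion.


No process is deadlocked.
Key observation: no deadlock: foxtrot fits now, and the freed resources carry the rest through.
A valid finishing order for the others: foxtrot, india, charlie, hotel, delta, alpha. Check, step by step:
  pool = (2, 3)
  foxtrot: need (1, 0) fits (2, 3); releases (1, 3), pool now (3, 6)
  india: need (3, 1) fits (3, 6); releases (2, 3), pool now (5, 9)
  charlie: need (5, 4) fits (5, 9); releases (1, 1), pool now (6, 10)
  hotel: need (4, 3) fits (6, 10); releases (1, 0), pool now (7, 10)
  delta: need (2, 6) fits (7, 10); releases (1, 0), pool now (8, 10)
  alpha: need (3, 5) fits (8, 10); releases (0, 1), pool now (8, 11)


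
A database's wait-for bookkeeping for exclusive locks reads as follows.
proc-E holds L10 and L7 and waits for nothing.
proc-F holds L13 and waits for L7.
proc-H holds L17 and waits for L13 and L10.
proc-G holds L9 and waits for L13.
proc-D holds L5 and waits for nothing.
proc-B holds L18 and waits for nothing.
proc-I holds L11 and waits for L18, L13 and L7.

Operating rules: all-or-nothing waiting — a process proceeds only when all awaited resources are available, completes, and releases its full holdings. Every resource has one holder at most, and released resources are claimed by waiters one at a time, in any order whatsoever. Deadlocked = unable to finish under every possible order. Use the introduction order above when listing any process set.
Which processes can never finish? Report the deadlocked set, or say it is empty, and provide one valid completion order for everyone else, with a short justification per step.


No process is deadlocked.
Key observation: although several processes wait, no cycle exists — each chain bottoms out at a free runner.
The rest can finish in the order proc-E, proc-F, proc-B, proc-D, proc-I, proc-H, proc-G.
Verifying each step:
  proc-E waits on nothing -> runs at once and releases L10 and L7
  run proc-F (all its waits — L7 — are resolved); releases L13
  proc-B waits on nothing -> runs at once and releases L18
  proc-D waits on nothing -> runs at once and releases L5
  run proc-I (all its waits — L18, L13 and L7 — are resolved); releases L11
  run proc-H (all its waits — L13 and L10 — are resolved); releases L17
  run proc-G (all its waits — L13 — are resolved); releases L9


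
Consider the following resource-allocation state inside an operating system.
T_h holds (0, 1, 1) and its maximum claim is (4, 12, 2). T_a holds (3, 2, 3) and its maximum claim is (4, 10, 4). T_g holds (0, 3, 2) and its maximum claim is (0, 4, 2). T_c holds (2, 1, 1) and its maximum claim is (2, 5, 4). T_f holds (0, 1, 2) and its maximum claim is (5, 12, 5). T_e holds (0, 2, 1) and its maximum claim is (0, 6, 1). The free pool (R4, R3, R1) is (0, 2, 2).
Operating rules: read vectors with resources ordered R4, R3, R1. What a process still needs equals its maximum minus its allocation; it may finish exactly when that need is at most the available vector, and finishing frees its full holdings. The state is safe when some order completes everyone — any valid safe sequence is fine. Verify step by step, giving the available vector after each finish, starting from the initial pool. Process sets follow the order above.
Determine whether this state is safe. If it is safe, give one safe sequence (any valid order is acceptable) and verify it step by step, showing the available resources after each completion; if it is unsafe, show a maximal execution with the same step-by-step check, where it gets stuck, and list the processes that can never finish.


UNSAFE.
Key observation: the pool after T_g, T_e, T_c, T_a is (5, 10, 9); every surviving request exceeds it in R3, so progress ends there.
A maximal execution: T_g, T_e, T_c, T_a — then nothing else fits. Check, step by step:
  pool = (0, 2, 2)
  run T_g (needs (0, 1, 0), free (0, 2, 2)); after release of (0, 3, 2) the pool is (0, 5, 4)
  run T_e (needs (0, 4, 0), free (0, 5, 4)); after release of (0, 2, 1) the pool is (0, 7, 5)
  run T_c (needs (0, 4, 3), free (0, 7, 5)); after release of (2, 1, 1) the pool is (2, 8, 6)
  run T_a (needs (1, 8, 1), free (2, 8, 6)); after release of (3, 2, 3) the pool is (5, 10, 9)
  T_h still needs (4, 11, 1) but only (5, 10, 9) is free — short on R3
  T_f still needs (5, 11, 3) but only (5, 10, 9) is free — short on R3
Processes that can never finish: T_h and T_f.


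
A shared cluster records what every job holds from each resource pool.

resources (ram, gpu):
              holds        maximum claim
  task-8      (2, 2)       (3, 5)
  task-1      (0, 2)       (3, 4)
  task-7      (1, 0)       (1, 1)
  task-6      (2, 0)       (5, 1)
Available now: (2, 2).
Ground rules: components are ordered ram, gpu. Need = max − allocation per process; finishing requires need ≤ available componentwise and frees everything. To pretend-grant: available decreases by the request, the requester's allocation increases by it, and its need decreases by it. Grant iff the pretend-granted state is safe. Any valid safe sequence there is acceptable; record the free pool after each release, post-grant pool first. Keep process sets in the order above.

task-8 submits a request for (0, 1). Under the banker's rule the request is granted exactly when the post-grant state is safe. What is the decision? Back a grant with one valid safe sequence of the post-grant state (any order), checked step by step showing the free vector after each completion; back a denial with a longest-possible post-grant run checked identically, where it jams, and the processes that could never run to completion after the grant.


DENY — the pretend-granted state is unsafe.
Key observation: task-7, task-6 can finish, but then (5, 1) is all there is, and the blocked group's gpu demands exceed it.
Pretend the grant happened; the run task-7, task-6 goes as far as possible. Walking it through:
  pool = (2, 1)
  task-7: need (0, 1) fits (2, 1); releases (1, 0), pool now (3, 1)
  task-6: need (3, 1) fits (3, 1); releases (2, 0), pool now (5, 1)
  blocked: task-8 wants (1, 2), pool (5, 1) — not enough gpu
  blocked: task-1 wants (3, 2), pool (5, 1) — not enough gpu
Had the request been granted, task-8 and task-1 could never finish.


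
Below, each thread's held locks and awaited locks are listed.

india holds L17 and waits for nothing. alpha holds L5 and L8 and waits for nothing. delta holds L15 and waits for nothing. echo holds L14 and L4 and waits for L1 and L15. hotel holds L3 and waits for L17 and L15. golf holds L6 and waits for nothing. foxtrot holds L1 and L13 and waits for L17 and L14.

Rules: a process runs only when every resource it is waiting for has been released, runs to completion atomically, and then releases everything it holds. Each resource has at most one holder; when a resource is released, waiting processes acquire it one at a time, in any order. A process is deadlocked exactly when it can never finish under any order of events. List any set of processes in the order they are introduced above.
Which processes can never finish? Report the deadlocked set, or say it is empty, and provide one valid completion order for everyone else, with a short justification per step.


The deadlocked set is echo and foxtrot.
Key observation: the wait chain closes on itself along echo -> foxtrot -> echo; no other process is dragged down with it.
One completion order for the rest: india, golf, delta, hotel, alpha.
Check, step by step:
  india waits on nothing -> runs at once and releases L17
  golf waits on nothing -> runs at once and releases L6
  delta waits on nothing -> runs at once and releases L15
  hotel waits on L17 and L15 — all released -> runs and releases L3
  alpha waits on nothing -> runs at once and releases L5 and L8


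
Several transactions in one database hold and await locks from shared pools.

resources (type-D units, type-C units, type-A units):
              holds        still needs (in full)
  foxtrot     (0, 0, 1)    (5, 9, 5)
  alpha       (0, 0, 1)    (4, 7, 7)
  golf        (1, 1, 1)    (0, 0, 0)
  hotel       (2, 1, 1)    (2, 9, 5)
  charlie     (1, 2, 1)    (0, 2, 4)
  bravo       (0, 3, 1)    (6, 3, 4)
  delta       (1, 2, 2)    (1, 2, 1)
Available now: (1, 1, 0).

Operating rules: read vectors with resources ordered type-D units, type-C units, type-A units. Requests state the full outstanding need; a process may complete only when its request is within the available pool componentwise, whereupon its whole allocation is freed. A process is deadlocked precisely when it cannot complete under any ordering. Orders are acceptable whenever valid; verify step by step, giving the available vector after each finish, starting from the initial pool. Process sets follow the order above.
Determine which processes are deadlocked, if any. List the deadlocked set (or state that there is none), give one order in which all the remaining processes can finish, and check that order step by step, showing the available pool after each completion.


Deadlocked set: foxtrot, alpha, hotel, charlie and bravo.
Key observation: no order helps: past golf, delta, the free pool tops out at (3, 4, 3), below what each blocked process needs in type-A units.
A valid finishing order for the others: golf, delta. Step-by-step check:
  pool = (1, 1, 0)
  golf needs (0, 0, 0) <= (1, 1, 0) -> finishes; pool += (1, 1, 1) = (2, 2, 1)
  delta needs (1, 2, 1) <= (2, 2, 1) -> finishes; pool += (1, 2, 2) = (3, 4, 3)
The blocked processes can never fit:
  blocked: foxtrot wants (5, 9, 5), pool (3, 4, 3) — not enough type-D units, type-C units and type-A units
  blocked: alpha wants (4, 7, 7), pool (3, 4, 3) — not enough type-D units, type-C units and type-A units
  blocked: hotel wants (2, 9, 5), pool (3, 4, 3) — not enough type-C units and type-A units
  blocked: charlie wants (0, 2, 4), pool (3, 4, 3) — not enough type-A units
  blocked: bravo wants (6, 3, 4), pool (3, 4, 3) — not enough type-D units and type-A units


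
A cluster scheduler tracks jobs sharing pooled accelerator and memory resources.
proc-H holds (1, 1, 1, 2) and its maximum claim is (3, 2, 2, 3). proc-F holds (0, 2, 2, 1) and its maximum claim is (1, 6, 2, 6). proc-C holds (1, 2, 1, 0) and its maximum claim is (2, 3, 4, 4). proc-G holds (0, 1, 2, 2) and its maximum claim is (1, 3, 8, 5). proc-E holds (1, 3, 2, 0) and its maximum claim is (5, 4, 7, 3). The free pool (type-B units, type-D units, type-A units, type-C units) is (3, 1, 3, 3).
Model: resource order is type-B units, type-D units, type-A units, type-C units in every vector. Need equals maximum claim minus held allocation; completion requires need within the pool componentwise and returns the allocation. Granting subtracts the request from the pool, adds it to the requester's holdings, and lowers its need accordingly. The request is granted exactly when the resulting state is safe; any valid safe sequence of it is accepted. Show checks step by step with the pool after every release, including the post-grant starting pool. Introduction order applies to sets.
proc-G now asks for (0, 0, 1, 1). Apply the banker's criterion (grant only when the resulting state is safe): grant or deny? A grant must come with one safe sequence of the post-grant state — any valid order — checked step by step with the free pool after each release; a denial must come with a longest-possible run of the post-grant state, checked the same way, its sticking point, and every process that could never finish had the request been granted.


DENY: after the grant no complete ordering would exist.
Key observation: after proc-H, proc-C the pool peaks at (5, 4, 4, 4), and each blocked process is short somewhere: proc-F on type-C units; proc-G on type-A units; proc-E on type-A units.
On the post-grant state, proc-H, proc-C is a maximal run — nothing extends it. Check, step by step:
  pool = (3, 1, 2, 2)
  proc-H: need (2, 1, 1, 1) fits (3, 1, 2, 2); releases (1, 1, 1, 2), pool now (4, 2, 3, 4)
  proc-C: need (1, 1, 3, 4) fits (4, 2, 3, 4); releases (1, 2, 1, 0), pool now (5, 4, 4, 4)
  proc-F still needs (1, 4, 0, 5) but only (5, 4, 4, 4) is free — short on type-C units
  proc-G still needs (1, 2, 5, 2) but only (5, 4, 4, 4) is free — short on type-A units
  proc-E still needs (4, 1, 5, 3) but only (5, 4, 4, 4) is free — short on type-A units
Post-grant, the permanently blocked set is proc-F, proc-G and proc-E.


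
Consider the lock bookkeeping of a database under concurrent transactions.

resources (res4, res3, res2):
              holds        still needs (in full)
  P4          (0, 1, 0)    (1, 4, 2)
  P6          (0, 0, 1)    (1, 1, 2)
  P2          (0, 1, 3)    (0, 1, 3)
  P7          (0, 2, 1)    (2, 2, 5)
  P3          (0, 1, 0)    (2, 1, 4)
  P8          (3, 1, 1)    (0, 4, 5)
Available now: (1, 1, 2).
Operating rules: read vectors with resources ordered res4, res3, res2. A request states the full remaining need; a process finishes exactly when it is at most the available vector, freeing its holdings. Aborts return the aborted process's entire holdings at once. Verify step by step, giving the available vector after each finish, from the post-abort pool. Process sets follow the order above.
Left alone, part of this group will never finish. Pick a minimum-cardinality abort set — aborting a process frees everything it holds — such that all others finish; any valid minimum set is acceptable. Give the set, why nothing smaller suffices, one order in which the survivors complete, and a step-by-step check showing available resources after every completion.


Abort P7.
Key observation: P8 was stuck for good until P7 gave back (0, 2, 1); in the order shown it finishes at step 3.
Minimality: the empty abort set fails — the state is deadlocked as it stands.
One survivor order: P2, P6, P8, P4, P3. Step-by-step check (post-abort pool first):
  pool = (1, 3, 3)
  P2 needs (0, 1, 3) <= (1, 3, 3) -> finishes; pool += (0, 1, 3) = (1, 4, 6)
  P6 needs (1, 1, 2) <= (1, 4, 6) -> finishes; pool += (0, 0, 1) = (1, 4, 7)
  P8 needs (0, 4, 5) <= (1, 4, 7) -> finishes; pool += (3, 1, 1) = (4, 5, 8)
  P4 needs (1, 4, 2) <= (4, 5, 8) -> finishes; pool += (0, 1, 0) = (4, 6, 8)
  P3 needs (2, 1, 4) <= (4, 6, 8) -> finishes; pool += (0, 1, 0) = (4, 7, 8)


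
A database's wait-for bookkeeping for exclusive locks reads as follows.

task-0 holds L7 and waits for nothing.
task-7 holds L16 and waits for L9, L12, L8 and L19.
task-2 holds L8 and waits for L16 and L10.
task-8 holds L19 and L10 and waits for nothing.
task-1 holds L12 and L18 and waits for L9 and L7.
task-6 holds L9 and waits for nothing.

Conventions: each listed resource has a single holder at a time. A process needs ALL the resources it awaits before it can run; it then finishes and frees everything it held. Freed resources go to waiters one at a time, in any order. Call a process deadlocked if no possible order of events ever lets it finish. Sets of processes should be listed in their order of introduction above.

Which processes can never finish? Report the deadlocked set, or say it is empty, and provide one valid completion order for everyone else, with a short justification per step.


Deadlocked set: task-7 and task-2.
Key observation: the wait chain closes on itself along task-7 -> task-2 -> task-7; no other process is dragged down with it.
One completion order for the rest: task-8, task-6, task-0, task-1.
Check, step by step:
  task-8 waits on nothing -> runs at once and releases L19 and L10
  task-6 waits on nothing -> runs at once and releases L9
  task-0 waits on nothing -> runs at once and releases L7
  run task-1 (all its waits — L9 and L7 — are resolved); releases L12 and L18


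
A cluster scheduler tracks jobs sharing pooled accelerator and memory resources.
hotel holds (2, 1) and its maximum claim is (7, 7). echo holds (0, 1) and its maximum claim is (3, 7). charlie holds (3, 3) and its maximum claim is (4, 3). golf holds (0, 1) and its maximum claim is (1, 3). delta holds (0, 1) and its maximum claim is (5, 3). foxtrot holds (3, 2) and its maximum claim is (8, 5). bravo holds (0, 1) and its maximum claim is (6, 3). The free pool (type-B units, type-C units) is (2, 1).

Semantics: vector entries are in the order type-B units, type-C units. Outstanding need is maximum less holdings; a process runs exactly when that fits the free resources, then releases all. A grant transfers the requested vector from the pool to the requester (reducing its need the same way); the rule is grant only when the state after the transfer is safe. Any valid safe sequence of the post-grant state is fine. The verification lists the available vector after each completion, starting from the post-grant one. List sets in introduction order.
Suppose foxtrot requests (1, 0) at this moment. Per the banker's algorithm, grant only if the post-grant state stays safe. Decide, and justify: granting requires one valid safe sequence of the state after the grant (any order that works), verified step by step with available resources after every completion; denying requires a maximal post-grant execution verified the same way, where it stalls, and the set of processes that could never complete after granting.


GRANT — the state after the grant stays safe, e.g. via charlie, foxtrot, echo, bravo, golf, delta, hotel.
Key observation: post-grant, (1, 1) remains, and an order beginning with charlie completes everyone.
Check on the post-grant state, step by step:
  pool = (1, 1)
  charlie: need (1, 0) fits (1, 1); releases (3, 3), pool now (4, 4)
  foxtrot: need (4, 3) fits (4, 4); releases (4, 2), pool now (8, 6)
  echo: need (3, 6) fits (8, 6); releases (0, 1), pool now (8, 7)
  bravo: need (6, 2) fits (8, 7); releases (0, 1), pool now (8, 8)
  golf: need (1, 2) fits (8, 8); releases (0, 1), pool now (8, 9)
  delta: need (5, 2) fits (8, 9); releases (0, 1), pool now (8, 10)
  hotel: need (5, 6) fits (8, 10); releases (2, 1), pool now (10, 11)


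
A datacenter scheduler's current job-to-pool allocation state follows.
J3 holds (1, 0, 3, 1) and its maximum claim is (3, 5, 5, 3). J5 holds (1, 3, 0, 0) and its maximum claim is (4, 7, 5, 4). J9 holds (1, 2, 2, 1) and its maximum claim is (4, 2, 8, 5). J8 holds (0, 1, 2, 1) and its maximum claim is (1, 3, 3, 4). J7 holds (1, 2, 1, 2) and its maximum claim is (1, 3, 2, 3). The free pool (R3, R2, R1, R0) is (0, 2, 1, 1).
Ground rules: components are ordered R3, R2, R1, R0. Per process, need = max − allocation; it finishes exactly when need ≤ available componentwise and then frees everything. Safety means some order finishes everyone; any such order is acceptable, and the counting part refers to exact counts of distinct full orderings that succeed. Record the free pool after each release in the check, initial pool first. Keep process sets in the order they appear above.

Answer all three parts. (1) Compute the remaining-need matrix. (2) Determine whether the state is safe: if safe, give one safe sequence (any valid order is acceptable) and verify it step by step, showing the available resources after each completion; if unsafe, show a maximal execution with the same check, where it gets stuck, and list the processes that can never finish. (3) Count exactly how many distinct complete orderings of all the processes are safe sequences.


(1) Need matrix, components ordered R3, R2, R1, R0:
  J3: (2, 5, 2, 2)
  J5: (3, 4, 5, 4)
  J9: (3, 0, 6, 4)
  J8: (1, 2, 1, 3)
  J7: (0, 1, 1, 1)
(2) The state is UNSAFE.
Key observation: even finishing J7, J8 leaves just (1, 5, 4, 4) free — too little R3 for any of the remaining processes.
A maximal execution: J7, J8 — then nothing else fits. Verifying each step:
  pool = (0, 2, 1, 1)
  J7: need (0, 1, 1, 1) fits (0, 2, 1, 1); releases (1, 2, 1, 2), pool now (1, 4, 2, 3)
  J8: need (1, 2, 1, 3) fits (1, 4, 2, 3); releases (0, 1, 2, 1), pool now (1, 5, 4, 4)
  J3 cannot run: need (2, 5, 2, 2) vs free (1, 5, 4, 4) (insufficient R3)
  J5 cannot run: need (3, 4, 5, 4) vs free (1, 5, 4, 4) (insufficient R3 and R1)
  J9 cannot run: need (3, 0, 6, 4) vs free (1, 5, 4, 4) (insufficient R3 and R1)
Permanently blocked: J3, J5 and J9.
(3) Exactly 0 of the possible complete orderings are safe sequences.


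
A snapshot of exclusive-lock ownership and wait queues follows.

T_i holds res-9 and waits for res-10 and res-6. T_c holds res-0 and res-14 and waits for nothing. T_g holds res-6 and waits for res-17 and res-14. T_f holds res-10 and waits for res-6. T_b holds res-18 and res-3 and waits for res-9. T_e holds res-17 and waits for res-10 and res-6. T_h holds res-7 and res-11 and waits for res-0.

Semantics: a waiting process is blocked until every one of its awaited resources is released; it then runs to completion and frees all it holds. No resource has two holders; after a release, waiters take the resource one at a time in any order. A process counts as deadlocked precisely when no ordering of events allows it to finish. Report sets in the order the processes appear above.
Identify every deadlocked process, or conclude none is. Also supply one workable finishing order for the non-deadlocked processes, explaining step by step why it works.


The deadlocked set is T_i, T_g, T_f, T_b and T_e.
Key observation: the waits loop around T_g -> T_e -> T_g with no way out; T_f is caught in further circular waits and T_i and T_b wait into the deadlock from upstream.
One completion order for the rest: T_c, T_h.
Walking it through:
  T_c waits on nothing -> runs at once and releases res-0 and res-14
  run T_h (all its waits — res-0 — are resolved); releases res-7 and res-11


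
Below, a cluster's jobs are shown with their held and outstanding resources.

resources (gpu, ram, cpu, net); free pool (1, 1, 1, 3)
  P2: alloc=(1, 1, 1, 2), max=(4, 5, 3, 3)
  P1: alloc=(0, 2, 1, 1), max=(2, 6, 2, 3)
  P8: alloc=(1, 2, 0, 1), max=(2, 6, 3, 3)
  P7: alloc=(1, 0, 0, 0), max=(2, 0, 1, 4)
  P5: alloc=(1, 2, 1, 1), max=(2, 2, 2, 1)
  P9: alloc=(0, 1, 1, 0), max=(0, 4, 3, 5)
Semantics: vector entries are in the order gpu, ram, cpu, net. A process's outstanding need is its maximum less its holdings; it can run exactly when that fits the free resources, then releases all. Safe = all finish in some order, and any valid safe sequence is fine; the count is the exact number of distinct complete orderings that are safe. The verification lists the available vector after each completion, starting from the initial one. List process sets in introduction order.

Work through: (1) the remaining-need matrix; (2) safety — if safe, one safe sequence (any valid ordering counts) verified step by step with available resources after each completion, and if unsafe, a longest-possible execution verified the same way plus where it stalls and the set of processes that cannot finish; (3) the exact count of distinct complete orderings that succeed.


(1) Need matrix, components ordered gpu, ram, cpu, net:
  P2: (3, 4, 2, 1)
  P1: (2, 4, 1, 2)
  P8: (1, 4, 3, 2)
  P7: (1, 0, 1, 4)
  P5: (1, 0, 1, 0)
  P9: (0, 3, 2, 5)
(2) UNSAFE.
Key observation: after P5, P7 the pool peaks at (3, 3, 2, 4), and each blocked process is short somewhere: P2 on ram; P1 on ram; P8 on ram, cpu; P9 on net.
A maximal execution: P5, P7 — then nothing else fits. Check, step by step:
  pool = (1, 1, 1, 3)
  P5: need (1, 0, 1, 0) fits (1, 1, 1, 3); releases (1, 2, 1, 1), pool now (2, 3, 2, 4)
  P7: need (1, 0, 1, 4) fits (2, 3, 2, 4); releases (1, 0, 0, 0), pool now (3, 3, 2, 4)
  blocked: P2 wants (3, 4, 2, 1), pool (3, 3, 2, 4) — not enough ram
  blocked: P1 wants (2, 4, 1, 2), pool (3, 3, 2, 4) — not enough ram
  blocked: P8 wants (1, 4, 3, 2), pool (3, 3, 2, 4) — not enough ram and cpu
  blocked: P9 wants (0, 3, 2, 5), pool (3, 3, 2, 4) — not enough net
Permanently blocked: P2, P1, P8 and P9.
(3) The exact count: 0 of the possible complete orderings are safe sequences.
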